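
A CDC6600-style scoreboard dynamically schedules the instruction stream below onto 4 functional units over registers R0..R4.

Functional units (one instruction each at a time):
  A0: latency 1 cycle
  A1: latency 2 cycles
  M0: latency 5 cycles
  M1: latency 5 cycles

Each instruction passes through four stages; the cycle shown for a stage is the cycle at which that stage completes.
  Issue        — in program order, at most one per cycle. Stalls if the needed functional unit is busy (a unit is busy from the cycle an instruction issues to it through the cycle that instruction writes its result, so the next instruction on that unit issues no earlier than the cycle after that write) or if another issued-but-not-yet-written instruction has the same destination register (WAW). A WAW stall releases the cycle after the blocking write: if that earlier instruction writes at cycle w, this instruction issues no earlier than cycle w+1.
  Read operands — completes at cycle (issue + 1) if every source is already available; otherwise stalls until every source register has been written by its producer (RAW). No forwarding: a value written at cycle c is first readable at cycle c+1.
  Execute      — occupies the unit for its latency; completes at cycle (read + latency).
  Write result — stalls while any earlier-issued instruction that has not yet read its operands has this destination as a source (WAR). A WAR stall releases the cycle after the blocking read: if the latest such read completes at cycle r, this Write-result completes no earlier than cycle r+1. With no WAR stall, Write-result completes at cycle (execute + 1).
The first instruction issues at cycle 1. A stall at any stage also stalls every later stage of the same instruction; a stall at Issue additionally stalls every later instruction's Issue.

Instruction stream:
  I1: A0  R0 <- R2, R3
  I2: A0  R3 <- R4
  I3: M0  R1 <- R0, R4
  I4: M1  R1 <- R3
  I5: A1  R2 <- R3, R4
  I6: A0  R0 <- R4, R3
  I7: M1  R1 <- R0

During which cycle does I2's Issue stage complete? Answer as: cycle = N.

cycle = 5

I1: IS=1 RO=2 EX=3 WR=4
I2: IS=5 RO=6 EX=7 WR=8  [struct: A0 busy until I1 writes@4]
I3: IS=6 RO=7 EX=12 WR=13
I4: IS=14 RO=15 EX=20 WR=21  [WAW R1: wait I3 write@13]
I5: IS=15 RO=16 EX=18 WR=19
I6: IS=16 RO=17 EX=18 WR=19
I7: IS=22 RO=23 EX=28 WR=29  [struct: M1 busy until I4 writes@21]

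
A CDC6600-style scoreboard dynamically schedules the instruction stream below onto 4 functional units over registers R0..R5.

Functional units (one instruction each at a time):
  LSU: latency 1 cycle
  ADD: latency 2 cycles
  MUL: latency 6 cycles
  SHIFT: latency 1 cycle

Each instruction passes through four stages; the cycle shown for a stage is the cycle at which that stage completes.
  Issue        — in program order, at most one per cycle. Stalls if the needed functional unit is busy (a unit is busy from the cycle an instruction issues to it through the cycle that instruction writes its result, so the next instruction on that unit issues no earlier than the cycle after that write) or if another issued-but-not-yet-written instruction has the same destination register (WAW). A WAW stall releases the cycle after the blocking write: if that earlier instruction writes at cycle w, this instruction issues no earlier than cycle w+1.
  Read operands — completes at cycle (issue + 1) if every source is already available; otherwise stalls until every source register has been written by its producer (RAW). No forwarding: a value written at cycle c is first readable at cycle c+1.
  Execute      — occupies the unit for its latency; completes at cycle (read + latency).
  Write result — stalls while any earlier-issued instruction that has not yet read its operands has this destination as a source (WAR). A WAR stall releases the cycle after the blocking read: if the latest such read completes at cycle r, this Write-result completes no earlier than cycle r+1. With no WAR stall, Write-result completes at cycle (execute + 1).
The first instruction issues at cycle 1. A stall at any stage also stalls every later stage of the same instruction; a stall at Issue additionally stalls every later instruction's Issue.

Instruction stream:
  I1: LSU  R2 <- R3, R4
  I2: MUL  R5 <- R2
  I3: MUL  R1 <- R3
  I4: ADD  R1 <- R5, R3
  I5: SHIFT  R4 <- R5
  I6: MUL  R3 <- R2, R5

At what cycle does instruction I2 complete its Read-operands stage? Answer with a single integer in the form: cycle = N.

t=1  I1→LSU
t=2  I1 RO; I2→MUL
t=3  I1 EX
t=4  I1 WR R2
t=5  I2 RO
t=11  I2 EX
t=12  I2 WR R5
t=13  I3→MUL
t=14  I3 RO
t=20  I3 EX
t=21  I3 WR R1
t=22  I4→ADD
t=23  I4 RO; I5→SHIFT
t=24  I5 RO; I6→MUL
t=25  I4 EX; I5 EX; I6 RO
t=26  I4 WR R1; I5 WR R4
t=31  I6 EX
t=32  I6 WR R3

cycle = 5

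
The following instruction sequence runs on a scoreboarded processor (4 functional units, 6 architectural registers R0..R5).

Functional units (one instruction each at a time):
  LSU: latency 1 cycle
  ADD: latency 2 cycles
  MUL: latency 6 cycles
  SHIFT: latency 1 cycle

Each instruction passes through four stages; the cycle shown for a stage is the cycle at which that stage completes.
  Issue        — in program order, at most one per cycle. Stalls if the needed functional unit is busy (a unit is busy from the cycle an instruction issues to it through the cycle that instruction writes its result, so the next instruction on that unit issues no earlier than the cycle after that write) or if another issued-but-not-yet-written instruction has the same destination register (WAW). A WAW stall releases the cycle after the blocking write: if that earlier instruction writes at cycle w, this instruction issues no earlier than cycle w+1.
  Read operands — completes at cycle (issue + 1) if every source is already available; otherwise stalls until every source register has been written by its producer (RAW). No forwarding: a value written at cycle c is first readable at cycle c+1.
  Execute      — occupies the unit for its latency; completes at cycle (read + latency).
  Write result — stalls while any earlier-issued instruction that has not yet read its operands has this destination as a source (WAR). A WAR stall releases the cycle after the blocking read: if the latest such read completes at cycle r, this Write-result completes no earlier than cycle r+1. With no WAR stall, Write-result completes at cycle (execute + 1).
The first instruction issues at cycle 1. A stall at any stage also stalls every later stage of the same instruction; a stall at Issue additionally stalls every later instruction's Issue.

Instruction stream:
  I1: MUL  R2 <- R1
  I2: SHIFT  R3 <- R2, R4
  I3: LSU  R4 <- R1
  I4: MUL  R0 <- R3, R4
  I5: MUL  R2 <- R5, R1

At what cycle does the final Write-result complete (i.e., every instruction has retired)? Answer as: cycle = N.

[1] I1 dispatched to MUL
[2] I1 operands ready · I2 dispatched to SHIFT
[3] I3 dispatched to LSU
[4] I3 operands ready
[5] I3 complete
[8] I1 complete
[9] R2←I1
[10] I2 operands ready · I4 dispatched to MUL
[11] I2 complete · R4←I3
[12] R3←I2
[13] I4 operands ready
[19] I4 complete
[20] R0←I4
[21] I5 dispatched to MUL
[22] I5 operands ready
[28] I5 complete
[29] R2←I5

cycle = 29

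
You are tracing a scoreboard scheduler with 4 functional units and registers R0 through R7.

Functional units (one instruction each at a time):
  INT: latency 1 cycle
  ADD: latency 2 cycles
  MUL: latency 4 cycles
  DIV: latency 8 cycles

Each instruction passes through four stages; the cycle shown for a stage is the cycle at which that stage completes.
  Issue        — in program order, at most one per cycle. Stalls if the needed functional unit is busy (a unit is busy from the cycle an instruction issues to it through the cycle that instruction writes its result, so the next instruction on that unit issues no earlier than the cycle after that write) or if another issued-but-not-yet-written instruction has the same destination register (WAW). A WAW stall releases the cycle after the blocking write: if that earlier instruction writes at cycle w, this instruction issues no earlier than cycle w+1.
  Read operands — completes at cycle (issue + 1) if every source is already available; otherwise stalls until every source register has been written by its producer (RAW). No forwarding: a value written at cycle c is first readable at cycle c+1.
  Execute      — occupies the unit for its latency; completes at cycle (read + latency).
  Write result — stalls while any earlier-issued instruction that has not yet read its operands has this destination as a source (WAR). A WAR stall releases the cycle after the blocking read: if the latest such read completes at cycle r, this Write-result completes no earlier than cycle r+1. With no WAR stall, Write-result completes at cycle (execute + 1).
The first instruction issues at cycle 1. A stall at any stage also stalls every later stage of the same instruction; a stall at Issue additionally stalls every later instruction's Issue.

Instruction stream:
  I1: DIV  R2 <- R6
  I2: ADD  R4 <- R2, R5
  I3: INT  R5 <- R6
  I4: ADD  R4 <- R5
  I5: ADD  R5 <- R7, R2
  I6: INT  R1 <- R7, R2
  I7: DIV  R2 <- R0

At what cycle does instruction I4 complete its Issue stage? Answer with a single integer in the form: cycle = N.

t=1  I1→DIV
t=2  I1 RO; I2→ADD
t=3  I3→INT
t=4  I3 RO
t=5  I3 EX
t=10  I1 EX
t=11  I1 WR R2
t=12  I2 RO
t=13  I3 WR R5
t=14  I2 EX
t=15  I2 WR R4
t=16  I4→ADD
t=17  I4 RO
t=19  I4 EX
t=20  I4 WR R4
t=21  I5→ADD
t=22  I5 RO; I6→INT
t=23  I6 RO; I7→DIV
t=24  I5 EX; I6 EX; I7 RO
t=25  I5 WR R5; I6 WR R1
t=32  I7 EX
t=33  I7 WR R2

cycle = 16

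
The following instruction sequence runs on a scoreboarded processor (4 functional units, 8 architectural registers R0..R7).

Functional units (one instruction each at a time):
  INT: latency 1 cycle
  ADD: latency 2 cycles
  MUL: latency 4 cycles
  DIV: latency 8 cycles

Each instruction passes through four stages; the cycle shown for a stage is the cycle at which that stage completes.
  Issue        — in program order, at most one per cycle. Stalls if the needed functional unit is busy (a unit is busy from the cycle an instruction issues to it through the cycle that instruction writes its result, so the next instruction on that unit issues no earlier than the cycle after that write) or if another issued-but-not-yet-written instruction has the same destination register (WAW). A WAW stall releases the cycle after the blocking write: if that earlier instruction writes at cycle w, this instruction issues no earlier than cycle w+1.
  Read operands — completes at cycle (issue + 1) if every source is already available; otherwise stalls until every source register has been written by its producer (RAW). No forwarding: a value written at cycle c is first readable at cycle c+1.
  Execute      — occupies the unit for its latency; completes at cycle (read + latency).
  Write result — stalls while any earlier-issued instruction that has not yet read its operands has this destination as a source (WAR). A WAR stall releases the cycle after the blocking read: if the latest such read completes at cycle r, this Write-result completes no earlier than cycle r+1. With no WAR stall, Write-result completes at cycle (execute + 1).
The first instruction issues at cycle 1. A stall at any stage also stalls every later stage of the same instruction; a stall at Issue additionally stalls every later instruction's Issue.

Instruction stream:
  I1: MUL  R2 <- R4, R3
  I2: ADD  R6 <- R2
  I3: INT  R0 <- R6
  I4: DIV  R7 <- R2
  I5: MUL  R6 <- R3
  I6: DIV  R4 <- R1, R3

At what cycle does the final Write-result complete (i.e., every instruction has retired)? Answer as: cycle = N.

cycle 1: issue I1 (MUL)
cycle 2: I1 read-ops | issue I2 (ADD)
cycle 3: issue I3 (INT)
cycle 4: issue I4 (DIV)
cycle 6: I1 finished on MUL
cycle 7: I1→R2
cycle 8: I2 read-ops | I4 read-ops
cycle 10: I2 finished on ADD
cycle 11: I2→R6
cycle 12: I3 read-ops | issue I5 (MUL)
cycle 13: I3 finished on INT | I5 read-ops
cycle 14: I3→R0
cycle 16: I4 finished on DIV
cycle 17: I4→R7 | I5 finished on MUL
cycle 18: I5→R6 | issue I6 (DIV)
cycle 19: I6 read-ops
cycle 27: I6 finished on DIV
cycle 28: I6→R4

cycle = 28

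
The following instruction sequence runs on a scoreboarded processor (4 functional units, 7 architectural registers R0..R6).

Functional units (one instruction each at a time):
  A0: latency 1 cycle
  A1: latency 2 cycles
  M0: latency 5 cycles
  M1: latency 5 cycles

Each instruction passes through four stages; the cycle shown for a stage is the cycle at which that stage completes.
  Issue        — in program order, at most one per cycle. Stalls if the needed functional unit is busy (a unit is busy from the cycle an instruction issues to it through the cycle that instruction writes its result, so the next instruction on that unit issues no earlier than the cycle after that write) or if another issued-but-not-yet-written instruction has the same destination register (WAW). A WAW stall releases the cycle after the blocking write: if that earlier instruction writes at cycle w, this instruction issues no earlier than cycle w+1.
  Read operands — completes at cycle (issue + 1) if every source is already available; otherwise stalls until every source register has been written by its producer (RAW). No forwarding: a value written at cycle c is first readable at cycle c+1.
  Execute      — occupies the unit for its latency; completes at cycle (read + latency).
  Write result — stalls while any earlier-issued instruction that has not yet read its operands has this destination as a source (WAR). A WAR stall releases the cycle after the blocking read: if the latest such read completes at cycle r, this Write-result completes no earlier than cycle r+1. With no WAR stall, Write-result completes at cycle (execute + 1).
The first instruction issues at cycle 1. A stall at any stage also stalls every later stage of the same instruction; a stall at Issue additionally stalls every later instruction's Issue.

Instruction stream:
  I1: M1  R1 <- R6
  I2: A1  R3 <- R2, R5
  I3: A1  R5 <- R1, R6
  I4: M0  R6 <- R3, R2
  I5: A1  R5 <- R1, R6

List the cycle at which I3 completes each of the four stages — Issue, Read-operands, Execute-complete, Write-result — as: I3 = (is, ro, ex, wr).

I3 = (7, 9, 11, 12)

I1: IS=1 RO=2 EX=7 WR=8
I2: IS=2 RO=3 EX=5 WR=6
I3: IS=7 RO=9 EX=11 WR=12  [struct: A1 busy until I2 writes@6; RAW R1: wait I1 write@8]
I4: IS=8 RO=9 EX=14 WR=15
I5: IS=13 RO=16 EX=18 WR=19  [struct: A1 busy until I3 writes@12; RAW R6: wait I4 write@15]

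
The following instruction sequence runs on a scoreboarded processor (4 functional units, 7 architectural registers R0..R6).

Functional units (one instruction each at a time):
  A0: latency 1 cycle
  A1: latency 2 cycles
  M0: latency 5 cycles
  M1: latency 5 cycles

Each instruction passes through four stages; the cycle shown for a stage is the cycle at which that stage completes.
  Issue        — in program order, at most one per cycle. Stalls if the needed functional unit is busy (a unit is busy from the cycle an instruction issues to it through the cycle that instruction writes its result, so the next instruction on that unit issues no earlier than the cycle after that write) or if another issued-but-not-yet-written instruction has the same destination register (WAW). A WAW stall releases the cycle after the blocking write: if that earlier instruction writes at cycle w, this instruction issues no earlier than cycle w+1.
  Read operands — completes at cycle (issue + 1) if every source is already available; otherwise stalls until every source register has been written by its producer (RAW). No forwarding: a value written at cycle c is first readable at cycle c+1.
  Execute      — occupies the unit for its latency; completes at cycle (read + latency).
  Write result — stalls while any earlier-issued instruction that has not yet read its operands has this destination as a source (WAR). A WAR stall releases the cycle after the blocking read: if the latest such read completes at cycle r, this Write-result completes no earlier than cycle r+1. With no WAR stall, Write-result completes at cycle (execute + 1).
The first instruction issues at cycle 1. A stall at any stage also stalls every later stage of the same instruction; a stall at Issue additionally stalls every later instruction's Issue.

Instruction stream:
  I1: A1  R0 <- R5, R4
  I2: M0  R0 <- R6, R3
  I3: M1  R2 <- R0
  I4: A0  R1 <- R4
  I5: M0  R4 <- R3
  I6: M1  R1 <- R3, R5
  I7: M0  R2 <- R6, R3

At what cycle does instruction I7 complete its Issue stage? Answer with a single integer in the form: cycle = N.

cycle = 22

cycle 1: I1 issues→A1
cycle 2: I1 reads
cycle 4: I1 exec-done
cycle 5: I1 writes R0
cycle 6: I2 issues→M0
cycle 7: I2 reads | I3 issues→M1
cycle 8: I4 issues→A0
cycle 9: I4 reads
cycle 10: I4 exec-done
cycle 11: I4 writes R1
cycle 12: I2 exec-done
cycle 13: I2 writes R0
cycle 14: I3 reads | I5 issues→M0
cycle 15: I5 reads
cycle 19: I3 exec-done
cycle 20: I3 writes R2 | I5 exec-done
cycle 21: I5 writes R4 | I6 issues→M1
cycle 22: I6 reads | I7 issues→M0
cycle 23: I7 reads
cycle 27: I6 exec-done
cycle 28: I6 writes R1 | I7 exec-done
cycle 29: I7 writes R2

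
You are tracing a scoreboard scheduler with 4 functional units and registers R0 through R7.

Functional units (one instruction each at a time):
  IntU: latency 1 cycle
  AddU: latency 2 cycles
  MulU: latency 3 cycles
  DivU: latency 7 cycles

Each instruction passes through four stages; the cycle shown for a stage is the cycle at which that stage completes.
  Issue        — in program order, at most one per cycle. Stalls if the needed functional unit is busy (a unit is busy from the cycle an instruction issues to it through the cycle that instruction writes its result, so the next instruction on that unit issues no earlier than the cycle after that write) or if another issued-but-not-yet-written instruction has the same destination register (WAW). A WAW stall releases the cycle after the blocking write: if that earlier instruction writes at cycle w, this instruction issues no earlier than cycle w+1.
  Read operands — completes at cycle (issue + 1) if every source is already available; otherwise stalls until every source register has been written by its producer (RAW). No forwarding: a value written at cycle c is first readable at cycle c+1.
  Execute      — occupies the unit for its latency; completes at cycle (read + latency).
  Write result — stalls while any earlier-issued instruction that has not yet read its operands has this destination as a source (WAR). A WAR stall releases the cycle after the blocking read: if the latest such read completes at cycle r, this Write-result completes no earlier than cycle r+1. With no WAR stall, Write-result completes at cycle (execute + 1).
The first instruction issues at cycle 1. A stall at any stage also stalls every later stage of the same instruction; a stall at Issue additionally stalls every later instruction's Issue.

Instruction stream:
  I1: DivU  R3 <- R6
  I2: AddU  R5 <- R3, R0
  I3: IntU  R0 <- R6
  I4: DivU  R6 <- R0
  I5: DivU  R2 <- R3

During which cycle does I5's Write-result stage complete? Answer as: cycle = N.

cycle = 31

[I1] 1/2/9/10
[I2] 2/11/13/14  (RAW R3: wait I1 write@10)
[I3] 3/4/5/12  (WAR R0: wait I2 read@11)
[I4] 11/13/20/21  (struct: DivU busy until I1 writes@10; RAW R0: wait I3 write@12)
[I5] 22/23/30/31  (struct: DivU busy until I4 writes@21)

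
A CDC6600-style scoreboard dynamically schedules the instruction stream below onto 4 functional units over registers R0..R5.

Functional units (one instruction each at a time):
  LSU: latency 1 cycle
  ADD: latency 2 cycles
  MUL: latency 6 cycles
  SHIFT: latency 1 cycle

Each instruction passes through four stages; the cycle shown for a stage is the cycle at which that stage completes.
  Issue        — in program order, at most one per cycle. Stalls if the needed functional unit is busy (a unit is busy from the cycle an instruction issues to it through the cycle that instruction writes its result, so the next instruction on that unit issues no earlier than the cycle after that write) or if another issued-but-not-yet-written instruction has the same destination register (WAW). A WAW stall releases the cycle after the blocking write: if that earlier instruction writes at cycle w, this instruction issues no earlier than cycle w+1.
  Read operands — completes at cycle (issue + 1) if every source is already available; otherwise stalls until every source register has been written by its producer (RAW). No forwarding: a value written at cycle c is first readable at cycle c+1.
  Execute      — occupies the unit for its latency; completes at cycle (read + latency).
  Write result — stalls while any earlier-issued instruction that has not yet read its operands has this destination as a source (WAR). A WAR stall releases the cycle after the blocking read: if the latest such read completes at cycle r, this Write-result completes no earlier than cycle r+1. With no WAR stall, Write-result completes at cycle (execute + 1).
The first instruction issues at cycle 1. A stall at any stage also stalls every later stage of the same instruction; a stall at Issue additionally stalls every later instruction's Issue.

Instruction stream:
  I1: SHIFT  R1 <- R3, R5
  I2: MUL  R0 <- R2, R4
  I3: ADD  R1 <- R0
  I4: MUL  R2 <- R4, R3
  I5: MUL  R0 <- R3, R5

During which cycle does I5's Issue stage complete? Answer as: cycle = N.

cycle = 20

cycle 1: issue I1 (SHIFT)
cycle 2: I1 read-ops · issue I2 (MUL)
cycle 3: I1 finished on SHIFT · I2 read-ops
cycle 4: I1→R1
cycle 5: issue I3 (ADD)
cycle 9: I2 finished on MUL
cycle 10: I2→R0
cycle 11: I3 read-ops · issue I4 (MUL)
cycle 12: I4 read-ops
cycle 13: I3 finished on ADD
cycle 14: I3→R1
cycle 18: I4 finished on MUL
cycle 19: I4→R2
cycle 20: issue I5 (MUL)
cycle 21: I5 read-ops
cycle 27: I5 finished on MUL
cycle 28: I5→R0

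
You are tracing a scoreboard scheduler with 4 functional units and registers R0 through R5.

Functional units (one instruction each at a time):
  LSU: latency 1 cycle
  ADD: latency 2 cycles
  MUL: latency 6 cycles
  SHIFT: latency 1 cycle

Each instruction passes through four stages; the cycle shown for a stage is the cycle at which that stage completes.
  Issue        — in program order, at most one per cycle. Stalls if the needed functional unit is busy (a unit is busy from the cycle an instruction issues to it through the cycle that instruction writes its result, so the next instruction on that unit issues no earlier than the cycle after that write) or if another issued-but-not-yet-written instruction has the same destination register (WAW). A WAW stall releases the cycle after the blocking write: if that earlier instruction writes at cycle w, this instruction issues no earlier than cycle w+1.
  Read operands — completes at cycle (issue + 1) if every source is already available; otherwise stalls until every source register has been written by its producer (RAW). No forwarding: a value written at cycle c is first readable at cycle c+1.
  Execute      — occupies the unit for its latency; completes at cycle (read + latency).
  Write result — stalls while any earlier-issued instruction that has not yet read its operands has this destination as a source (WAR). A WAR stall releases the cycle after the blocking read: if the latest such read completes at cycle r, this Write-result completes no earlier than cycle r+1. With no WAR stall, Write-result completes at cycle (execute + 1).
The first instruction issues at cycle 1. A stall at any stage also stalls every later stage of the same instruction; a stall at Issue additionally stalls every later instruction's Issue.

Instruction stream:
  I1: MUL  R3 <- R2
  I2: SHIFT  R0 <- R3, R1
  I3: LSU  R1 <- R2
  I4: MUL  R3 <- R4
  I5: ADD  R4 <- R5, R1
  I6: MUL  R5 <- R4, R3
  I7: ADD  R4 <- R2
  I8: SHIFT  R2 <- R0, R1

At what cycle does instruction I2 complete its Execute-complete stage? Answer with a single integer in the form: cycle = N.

cycle 1: I1 issues→MUL
cycle 2: I1 reads, I2 issues→SHIFT
cycle 3: I3 issues→LSU
cycle 4: I3 reads
cycle 5: I3 exec-done
cycle 8: I1 exec-done
cycle 9: I1 writes R3
cycle 10: I2 reads, I4 issues→MUL
cycle 11: I2 exec-done, I3 writes R1, I4 reads, I5 issues→ADD
cycle 12: I2 writes R0, I5 reads
cycle 14: I5 exec-done
cycle 15: I5 writes R4
cycle 17: I4 exec-done
cycle 18: I4 writes R3
cycle 19: I6 issues→MUL
cycle 20: I6 reads, I7 issues→ADD
cycle 21: I7 reads, I8 issues→SHIFT
cycle 22: I8 reads
cycle 23: I7 exec-done, I8 exec-done
cycle 24: I7 writes R4, I8 writes R2
cycle 26: I6 exec-done
cycle 27: I6 writes R5

cycle = 11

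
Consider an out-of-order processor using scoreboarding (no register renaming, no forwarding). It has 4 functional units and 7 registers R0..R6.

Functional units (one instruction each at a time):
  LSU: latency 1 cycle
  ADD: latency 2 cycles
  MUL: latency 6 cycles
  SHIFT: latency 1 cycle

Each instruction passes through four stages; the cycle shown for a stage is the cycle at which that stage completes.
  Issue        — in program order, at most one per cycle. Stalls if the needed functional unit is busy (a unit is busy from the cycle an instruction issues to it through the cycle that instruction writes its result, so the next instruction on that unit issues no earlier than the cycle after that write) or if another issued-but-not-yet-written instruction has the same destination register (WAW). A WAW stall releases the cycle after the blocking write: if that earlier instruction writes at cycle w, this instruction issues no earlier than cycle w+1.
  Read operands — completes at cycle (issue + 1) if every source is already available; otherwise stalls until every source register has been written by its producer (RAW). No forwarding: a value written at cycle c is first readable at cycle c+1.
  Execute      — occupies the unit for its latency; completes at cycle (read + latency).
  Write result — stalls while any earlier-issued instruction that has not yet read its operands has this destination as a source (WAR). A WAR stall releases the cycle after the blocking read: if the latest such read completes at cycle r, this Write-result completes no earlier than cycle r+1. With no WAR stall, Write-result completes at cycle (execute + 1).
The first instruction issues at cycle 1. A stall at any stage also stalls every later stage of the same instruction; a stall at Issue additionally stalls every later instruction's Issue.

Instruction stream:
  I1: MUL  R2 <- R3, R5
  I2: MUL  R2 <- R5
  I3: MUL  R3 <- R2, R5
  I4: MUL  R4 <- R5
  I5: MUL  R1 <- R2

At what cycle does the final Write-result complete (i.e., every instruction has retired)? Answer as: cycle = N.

  I1 | 1 | 2 | 8 | 9
  I2 | 10 | 11 | 17 | 18   struct: MUL busy until I1 writes@9
  I3 | 19 | 20 | 26 | 27   struct: MUL busy until I2 writes@18
  I4 | 28 | 29 | 35 | 36   struct: MUL busy until I3 writes@27
  I5 | 37 | 38 | 44 | 45   struct: MUL busy until I4 writes@36

cycle = 45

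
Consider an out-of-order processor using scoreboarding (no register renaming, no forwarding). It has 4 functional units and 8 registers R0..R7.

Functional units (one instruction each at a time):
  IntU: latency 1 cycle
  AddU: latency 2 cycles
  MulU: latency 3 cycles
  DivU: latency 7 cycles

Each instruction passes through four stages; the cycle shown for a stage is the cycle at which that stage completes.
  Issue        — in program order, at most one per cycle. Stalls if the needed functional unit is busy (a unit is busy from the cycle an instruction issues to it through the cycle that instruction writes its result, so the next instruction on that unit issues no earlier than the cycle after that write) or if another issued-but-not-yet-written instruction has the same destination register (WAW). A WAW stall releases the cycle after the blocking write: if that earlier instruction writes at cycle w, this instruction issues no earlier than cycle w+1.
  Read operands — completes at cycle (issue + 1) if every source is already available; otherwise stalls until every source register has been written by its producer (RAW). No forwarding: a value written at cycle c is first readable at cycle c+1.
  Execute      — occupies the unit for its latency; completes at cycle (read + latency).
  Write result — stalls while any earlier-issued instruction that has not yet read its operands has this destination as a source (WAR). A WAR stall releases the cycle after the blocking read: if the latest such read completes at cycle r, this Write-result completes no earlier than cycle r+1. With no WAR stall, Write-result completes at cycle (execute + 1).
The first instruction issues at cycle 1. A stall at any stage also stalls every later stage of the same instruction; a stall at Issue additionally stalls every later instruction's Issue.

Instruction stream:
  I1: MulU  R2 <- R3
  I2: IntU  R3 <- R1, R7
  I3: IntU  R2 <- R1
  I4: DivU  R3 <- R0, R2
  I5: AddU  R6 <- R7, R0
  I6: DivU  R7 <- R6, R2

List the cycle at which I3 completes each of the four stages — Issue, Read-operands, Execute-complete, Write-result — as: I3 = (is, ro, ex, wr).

I3 = (7, 8, 9, 10)

c1: I1 issues→MulU
c2: I1 reads; I2 issues→IntU
c3: I2 reads
c4: I2 exec-done
c5: I1 exec-done; I2 writes R3
c6: I1 writes R2
c7: I3 issues→IntU
c8: I3 reads; I4 issues→DivU
c9: I3 exec-done; I5 issues→AddU
c10: I3 writes R2; I5 reads
c11: I4 reads
c12: I5 exec-done
c13: I5 writes R6
c18: I4 exec-done
c19: I4 writes R3
c20: I6 issues→DivU
c21: I6 reads
c28: I6 exec-done
c29: I6 writes R7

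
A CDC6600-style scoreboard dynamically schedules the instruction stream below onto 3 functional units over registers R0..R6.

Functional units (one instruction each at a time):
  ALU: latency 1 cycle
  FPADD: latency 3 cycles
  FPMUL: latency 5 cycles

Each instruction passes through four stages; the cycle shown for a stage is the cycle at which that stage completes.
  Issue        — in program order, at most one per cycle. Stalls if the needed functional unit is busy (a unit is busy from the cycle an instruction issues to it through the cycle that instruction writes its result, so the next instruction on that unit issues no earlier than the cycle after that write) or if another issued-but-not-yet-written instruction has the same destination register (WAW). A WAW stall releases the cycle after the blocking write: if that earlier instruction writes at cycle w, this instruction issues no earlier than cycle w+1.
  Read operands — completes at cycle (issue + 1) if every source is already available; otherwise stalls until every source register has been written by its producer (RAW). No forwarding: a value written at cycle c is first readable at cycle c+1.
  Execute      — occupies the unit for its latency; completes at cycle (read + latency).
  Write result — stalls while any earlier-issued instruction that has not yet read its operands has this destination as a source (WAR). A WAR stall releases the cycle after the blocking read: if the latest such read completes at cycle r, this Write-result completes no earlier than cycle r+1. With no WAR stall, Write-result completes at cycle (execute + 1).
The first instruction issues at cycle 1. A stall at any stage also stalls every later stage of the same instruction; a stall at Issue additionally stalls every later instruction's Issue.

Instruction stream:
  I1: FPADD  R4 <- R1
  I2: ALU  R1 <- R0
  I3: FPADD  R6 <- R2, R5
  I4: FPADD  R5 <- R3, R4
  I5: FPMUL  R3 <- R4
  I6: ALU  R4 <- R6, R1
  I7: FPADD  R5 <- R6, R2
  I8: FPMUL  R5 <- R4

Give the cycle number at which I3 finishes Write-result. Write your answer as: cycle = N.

1) issue 1, read 2, done 5, write 6
2) issue 2, read 3, done 4, write 5
3) issue 7, read 8, done 11, write 12  <struct: FPADD busy until I1 writes@6>
4) issue 13, read 14, done 17, write 18  <struct: FPADD busy until I3 writes@12>
5) issue 14, read 15, done 20, write 21
6) issue 15, read 16, done 17, write 18
7) issue 19, read 20, done 23, write 24  <struct: FPADD busy until I4 writes@18>
8) issue 25, read 26, done 31, write 32  <WAW R5: wait I7 write@24>

cycle = 12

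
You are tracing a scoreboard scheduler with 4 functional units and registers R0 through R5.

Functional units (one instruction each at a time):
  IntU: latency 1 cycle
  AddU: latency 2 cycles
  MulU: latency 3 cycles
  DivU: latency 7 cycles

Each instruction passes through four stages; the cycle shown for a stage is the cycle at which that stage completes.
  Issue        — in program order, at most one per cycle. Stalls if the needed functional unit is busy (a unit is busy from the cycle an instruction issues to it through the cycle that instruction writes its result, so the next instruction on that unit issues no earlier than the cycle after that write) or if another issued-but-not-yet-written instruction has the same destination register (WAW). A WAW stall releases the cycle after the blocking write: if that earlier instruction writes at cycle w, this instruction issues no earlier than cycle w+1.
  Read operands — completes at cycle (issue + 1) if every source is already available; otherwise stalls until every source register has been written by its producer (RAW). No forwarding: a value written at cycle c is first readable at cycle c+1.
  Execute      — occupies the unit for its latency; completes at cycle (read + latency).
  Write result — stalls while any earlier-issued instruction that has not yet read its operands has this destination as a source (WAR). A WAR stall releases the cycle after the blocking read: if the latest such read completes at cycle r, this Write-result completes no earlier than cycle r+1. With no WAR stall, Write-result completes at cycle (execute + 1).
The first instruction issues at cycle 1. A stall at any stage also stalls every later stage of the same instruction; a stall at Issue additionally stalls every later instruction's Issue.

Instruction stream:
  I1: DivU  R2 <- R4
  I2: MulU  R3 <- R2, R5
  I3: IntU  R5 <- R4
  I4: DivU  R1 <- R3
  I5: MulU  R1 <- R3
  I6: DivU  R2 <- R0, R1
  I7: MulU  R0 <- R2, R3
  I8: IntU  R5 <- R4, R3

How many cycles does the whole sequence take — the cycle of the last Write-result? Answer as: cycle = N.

c1: I1 issues→DivU
c2: I1 reads, I2 issues→MulU
c3: I3 issues→IntU
c4: I3 reads
c5: I3 exec-done
c9: I1 exec-done
c10: I1 writes R2
c11: I2 reads, I4 issues→DivU
c12: I3 writes R5
c14: I2 exec-done
c15: I2 writes R3
c16: I4 reads
c23: I4 exec-done
c24: I4 writes R1
c25: I5 issues→MulU
c26: I5 reads, I6 issues→DivU
c29: I5 exec-done
c30: I5 writes R1
c31: I6 reads, I7 issues→MulU
c32: I8 issues→IntU
c33: I8 reads
c34: I8 exec-done
c35: I8 writes R5
c38: I6 exec-done
c39: I6 writes R2
c40: I7 reads
c43: I7 exec-done
c44: I7 writes R0

cycle = 44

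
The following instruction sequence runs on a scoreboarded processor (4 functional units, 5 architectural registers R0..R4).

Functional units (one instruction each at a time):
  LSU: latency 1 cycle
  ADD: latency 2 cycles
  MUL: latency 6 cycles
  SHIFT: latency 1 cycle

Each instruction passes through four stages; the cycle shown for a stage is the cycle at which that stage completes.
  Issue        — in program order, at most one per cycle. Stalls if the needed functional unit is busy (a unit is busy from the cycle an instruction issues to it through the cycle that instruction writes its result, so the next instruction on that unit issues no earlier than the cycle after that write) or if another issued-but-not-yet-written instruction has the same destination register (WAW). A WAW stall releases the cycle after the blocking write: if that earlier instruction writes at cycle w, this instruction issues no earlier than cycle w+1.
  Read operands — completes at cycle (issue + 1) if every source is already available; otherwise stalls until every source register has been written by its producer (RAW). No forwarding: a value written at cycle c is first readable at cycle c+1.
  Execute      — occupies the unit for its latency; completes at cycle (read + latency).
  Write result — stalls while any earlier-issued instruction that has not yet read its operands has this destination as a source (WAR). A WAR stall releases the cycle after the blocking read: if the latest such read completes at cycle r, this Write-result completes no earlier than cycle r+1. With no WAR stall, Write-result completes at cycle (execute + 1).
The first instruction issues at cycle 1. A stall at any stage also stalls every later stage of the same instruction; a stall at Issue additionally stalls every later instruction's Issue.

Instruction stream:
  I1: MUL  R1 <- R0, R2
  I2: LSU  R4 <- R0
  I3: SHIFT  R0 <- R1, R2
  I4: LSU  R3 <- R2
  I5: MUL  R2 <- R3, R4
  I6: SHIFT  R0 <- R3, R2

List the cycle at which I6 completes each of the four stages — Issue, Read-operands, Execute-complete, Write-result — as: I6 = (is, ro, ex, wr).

I6 = (13, 19, 20, 21)

[1] I1 issues→MUL
[2] I1 reads | I2 issues→LSU
[3] I2 reads | I3 issues→SHIFT
[4] I2 exec-done
[5] I2 writes R4
[6] I4 issues→LSU
[7] I4 reads
[8] I1 exec-done | I4 exec-done
[9] I1 writes R1 | I4 writes R3
[10] I3 reads | I5 issues→MUL
[11] I3 exec-done | I5 reads
[12] I3 writes R0
[13] I6 issues→SHIFT
[17] I5 exec-done
[18] I5 writes R2
[19] I6 reads
[20] I6 exec-done
[21] I6 writes R0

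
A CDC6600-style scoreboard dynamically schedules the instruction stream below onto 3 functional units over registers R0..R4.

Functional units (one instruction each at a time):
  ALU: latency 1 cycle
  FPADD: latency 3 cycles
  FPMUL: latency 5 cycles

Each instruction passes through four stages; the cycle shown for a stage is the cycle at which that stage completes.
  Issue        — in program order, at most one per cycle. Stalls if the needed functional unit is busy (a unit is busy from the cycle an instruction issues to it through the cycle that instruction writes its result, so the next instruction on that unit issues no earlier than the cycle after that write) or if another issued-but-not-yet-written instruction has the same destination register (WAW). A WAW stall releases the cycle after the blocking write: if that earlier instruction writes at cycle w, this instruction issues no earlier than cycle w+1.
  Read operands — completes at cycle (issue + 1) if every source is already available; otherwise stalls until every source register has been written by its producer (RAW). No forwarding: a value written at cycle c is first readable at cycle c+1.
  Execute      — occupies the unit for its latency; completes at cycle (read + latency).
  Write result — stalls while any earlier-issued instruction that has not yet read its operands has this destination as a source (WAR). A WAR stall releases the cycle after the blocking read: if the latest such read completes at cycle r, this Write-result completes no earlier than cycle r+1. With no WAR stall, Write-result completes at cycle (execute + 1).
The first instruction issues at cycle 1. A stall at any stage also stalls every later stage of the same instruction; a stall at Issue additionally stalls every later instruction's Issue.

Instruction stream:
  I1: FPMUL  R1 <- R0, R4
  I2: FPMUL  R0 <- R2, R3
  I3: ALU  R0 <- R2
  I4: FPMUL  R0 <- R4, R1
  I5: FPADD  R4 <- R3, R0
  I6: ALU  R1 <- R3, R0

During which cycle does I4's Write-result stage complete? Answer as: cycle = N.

  I1 | 1 | 2 | 7 | 8
  I2 | 9 | 10 | 15 | 16   struct: FPMUL busy until I1 writes@8
  I3 | 17 | 18 | 19 | 20   WAW R0: wait I2 write@16
  I4 | 21 | 22 | 27 | 28   WAW R0: wait I3 write@20
  I5 | 22 | 29 | 32 | 33   RAW R0: wait I4 write@28
  I6 | 23 | 29 | 30 | 31   RAW R0: wait I4 write@28

cycle = 28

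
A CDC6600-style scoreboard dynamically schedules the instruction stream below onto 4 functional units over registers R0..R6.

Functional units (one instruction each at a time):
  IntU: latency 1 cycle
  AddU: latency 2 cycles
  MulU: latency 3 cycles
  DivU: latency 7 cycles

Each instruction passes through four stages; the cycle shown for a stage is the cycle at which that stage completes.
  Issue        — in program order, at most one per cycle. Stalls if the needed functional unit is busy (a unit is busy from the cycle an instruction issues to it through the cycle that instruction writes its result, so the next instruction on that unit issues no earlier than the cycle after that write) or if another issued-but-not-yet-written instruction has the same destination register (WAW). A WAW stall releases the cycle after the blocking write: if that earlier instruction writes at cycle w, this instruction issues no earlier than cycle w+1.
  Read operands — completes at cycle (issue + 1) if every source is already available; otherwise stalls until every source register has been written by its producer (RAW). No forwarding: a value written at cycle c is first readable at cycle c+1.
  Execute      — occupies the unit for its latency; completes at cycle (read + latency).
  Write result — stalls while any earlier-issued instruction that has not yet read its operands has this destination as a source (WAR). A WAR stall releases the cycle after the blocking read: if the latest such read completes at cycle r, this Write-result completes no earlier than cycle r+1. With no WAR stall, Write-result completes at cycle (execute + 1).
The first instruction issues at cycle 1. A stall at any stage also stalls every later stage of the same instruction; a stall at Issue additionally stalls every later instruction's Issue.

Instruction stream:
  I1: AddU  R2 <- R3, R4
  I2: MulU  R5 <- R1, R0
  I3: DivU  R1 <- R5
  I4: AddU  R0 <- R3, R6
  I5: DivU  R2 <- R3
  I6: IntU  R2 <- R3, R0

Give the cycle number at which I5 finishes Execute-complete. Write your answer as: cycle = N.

cycle = 25

[1] issue I1 (AddU)
[2] I1 read-ops | issue I2 (MulU)
[3] I2 read-ops | issue I3 (DivU)
[4] I1 finished on AddU
[5] I1→R2
[6] I2 finished on MulU | issue I4 (AddU)
[7] I2→R5 | I4 read-ops
[8] I3 read-ops
[9] I4 finished on AddU
[10] I4→R0
[15] I3 finished on DivU
[16] I3→R1
[17] issue I5 (DivU)
[18] I5 read-ops
[25] I5 finished on DivU
[26] I5→R2
[27] issue I6 (IntU)
[28] I6 read-ops
[29] I6 finished on IntU
[30] I6→R2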